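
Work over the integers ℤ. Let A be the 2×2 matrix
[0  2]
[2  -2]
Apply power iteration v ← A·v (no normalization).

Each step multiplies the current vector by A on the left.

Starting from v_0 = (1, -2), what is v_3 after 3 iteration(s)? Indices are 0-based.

v_0 = (1, -2).
v_1 = A·v_0 = (-4, 6).
v_2 = A·v_1 = (12, -20).
v_3 = A·v_2 = (-40, 64).

v_3 = (-40, 64)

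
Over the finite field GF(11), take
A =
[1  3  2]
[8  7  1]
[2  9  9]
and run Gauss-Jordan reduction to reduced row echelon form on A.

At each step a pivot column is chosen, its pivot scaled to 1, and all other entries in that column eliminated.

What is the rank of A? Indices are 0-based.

rank = 3

pivot(0,0)=1: scale R0 → (1, 3, 2)
  clear (1,0): R1 −= (8)R0 → (0, 5, 7)
  clear (2,0): R2 −= (2)R0 → (0, 3, 5)
pivot(1,1)=5: scale R1 → (0, 1, 8)
  clear (0,1): R0 −= (3)R1 → (1, 0, 0)
  clear (2,1): R2 −= (3)R1 → (0, 0, 3)
pivot(2,2)=3: scale R2 → (0, 0, 1)
  clear (1,2): R1 −= (8)R2 → (0, 1, 0)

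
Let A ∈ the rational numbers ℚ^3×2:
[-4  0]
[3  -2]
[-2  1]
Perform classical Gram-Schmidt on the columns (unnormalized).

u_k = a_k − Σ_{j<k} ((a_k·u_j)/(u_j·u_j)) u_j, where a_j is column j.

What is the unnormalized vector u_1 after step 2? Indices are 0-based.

u_1 = (-32/29, -34/29, 13/29)

Step 1: u_0 = a_0 = (-4, 3, -2).
Step 2: u_1 = a_1 − (-8/29)·u_0 = (-32/29, -34/29, 13/29).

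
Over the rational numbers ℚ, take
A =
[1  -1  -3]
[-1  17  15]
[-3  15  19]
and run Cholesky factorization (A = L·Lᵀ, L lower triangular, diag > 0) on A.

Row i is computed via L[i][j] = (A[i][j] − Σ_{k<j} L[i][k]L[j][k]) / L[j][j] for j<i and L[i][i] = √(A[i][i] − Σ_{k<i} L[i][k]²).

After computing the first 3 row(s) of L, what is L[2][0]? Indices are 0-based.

L[2][0] = -3

Step 1: L[0][0] = √(1) = 1.
  L[1][0] = (-1) / L[0][0] = -1.
Step 2: L[1][1] = √(16) = 4.
  L[2][0] = (-3) / L[0][0] = -3.
  L[2][1] = (12) / L[1][1] = 3.
Step 3: L[2][2] = √(1) = 1.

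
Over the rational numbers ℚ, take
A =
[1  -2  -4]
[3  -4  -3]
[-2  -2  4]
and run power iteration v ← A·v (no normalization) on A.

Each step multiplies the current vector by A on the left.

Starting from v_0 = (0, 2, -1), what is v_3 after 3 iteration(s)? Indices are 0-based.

v_0 = (0, 2, -1).
v_1 = A·v_0 = (0, -5, -8).
v_2 = A·v_1 = (42, 44, -22).
v_3 = A·v_2 = (42, 16, -260).

v_3 = (42, 16, -260)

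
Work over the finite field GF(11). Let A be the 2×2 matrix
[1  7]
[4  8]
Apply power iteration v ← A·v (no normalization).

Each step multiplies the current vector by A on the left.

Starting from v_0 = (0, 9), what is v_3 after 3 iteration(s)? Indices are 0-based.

v_3 = (5, 4)

v_0 = (0, 9).
v_1 = A·v_0 = (8, 6).
v_2 = A·v_1 = (6, 3).
v_3 = A·v_2 = (5, 4).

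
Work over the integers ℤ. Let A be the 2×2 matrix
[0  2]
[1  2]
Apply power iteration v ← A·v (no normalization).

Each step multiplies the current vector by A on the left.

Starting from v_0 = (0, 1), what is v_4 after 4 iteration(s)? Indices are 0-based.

v_4 = (32, 44)

v_0 = (0, 1).
v_1 = A·v_0 = (2, 2).
v_2 = A·v_1 = (4, 6).
v_3 = A·v_2 = (12, 16).
v_4 = A·v_3 = (32, 44).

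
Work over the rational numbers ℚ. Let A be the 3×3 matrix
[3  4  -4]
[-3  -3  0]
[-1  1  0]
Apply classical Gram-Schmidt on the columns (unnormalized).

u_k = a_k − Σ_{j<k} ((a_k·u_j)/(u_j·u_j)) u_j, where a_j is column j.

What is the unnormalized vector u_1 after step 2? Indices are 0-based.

Step 1: u_0 = a_0 = (3, -3, -1).
Step 2: u_1 = a_1 − (20/19)·u_0 = (16/19, 3/19, 39/19).

u_1 = (16/19, 3/19, 39/19)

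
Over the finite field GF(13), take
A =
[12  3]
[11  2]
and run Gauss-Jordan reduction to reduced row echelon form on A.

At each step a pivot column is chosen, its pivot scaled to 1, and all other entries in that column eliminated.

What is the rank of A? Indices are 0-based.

pivot(0,0)=12: scale R0 → (1, 10)
  clear (1,0): R1 −= (11)R0 → (0, 9)
pivot(1,1)=9: scale R1 → (0, 1)
  clear (0,1): R0 −= (10)R1 → (1, 0)

rank = 2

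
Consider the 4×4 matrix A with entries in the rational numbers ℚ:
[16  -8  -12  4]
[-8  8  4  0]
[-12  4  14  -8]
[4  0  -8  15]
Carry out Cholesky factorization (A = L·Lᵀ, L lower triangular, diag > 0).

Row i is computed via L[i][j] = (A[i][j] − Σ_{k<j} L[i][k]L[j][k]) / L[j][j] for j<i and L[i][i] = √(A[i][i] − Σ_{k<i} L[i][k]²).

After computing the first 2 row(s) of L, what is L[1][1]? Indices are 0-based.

L[1][1] = 2

Step 1: L[0][0] = √(16) = 4.
  L[1][0] = (-8) / L[0][0] = -2.
Step 2: L[1][1] = √(4) = 2.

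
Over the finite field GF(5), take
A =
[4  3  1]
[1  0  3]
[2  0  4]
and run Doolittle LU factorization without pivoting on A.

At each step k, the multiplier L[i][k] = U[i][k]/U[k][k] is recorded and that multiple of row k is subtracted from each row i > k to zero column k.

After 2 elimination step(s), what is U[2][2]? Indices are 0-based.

U[2][2] = 3

k=0: U[0][0]=4
  eliminate (1,0): mult=4, new row 1: (0, 3, 4); set L[1][0]=4
  eliminate (2,0): mult=3, new row 2: (0, 1, 1); set L[2][0]=3
k=1: U[1][1]=3
  eliminate (2,1): mult=2, new row 2: (0, 0, 3); set L[2][1]=2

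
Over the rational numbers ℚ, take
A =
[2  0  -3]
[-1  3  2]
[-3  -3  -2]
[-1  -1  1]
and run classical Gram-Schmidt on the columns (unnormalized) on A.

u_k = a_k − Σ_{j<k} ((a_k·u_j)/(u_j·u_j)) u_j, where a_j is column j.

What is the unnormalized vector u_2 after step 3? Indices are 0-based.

Step 1: u_0 = a_0 = (2, -1, -3, -1).
Step 2: u_1 = a_1 − (7/15)·u_0 = (-14/15, 52/15, -8/5, -8/15).
Step 3: u_2 = a_2 − (-1/5)·u_0 − (93/118)·u_1 = (-110/59, -55/59, -79/59, 72/59).

u_2 = (-110/59, -55/59, -79/59, 72/59)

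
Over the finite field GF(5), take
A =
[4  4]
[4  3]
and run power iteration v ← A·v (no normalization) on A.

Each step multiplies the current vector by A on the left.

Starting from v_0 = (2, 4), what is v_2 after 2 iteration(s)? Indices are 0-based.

v_0 = (2, 4).
v_1 = A·v_0 = (4, 0).
v_2 = A·v_1 = (1, 1).

v_2 = (1, 1)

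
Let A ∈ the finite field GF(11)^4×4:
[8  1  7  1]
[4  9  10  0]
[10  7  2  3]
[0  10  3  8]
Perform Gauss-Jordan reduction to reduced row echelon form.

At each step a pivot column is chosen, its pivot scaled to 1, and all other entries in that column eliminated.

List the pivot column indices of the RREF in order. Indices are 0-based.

pivot columns: 0, 1, 2, 3

[1] R0 /= 8  ⇒  (1, 7, 5, 7)
     R1 -= 4·R0  ⇒  (0, 3, 1, 5)
     R2 -= 10·R0  ⇒  (0, 3, 7, 10)
[2] R1 /= 3  ⇒  (0, 1, 4, 9)
     R0 -= 7·R1  ⇒  (1, 0, 10, 10)
     R2 -= 3·R1  ⇒  (0, 0, 6, 5)
     R3 -= 10·R1  ⇒  (0, 0, 7, 6)
[3] R2 /= 6  ⇒  (0, 0, 1, 10)
     R0 -= 10·R2  ⇒  (1, 0, 0, 9)
     R1 -= 4·R2  ⇒  (0, 1, 0, 2)
     R3 -= 7·R2  ⇒  (0, 0, 0, 2)
[4] R3 /= 2  ⇒  (0, 0, 0, 1)
     R0 -= 9·R3  ⇒  (1, 0, 0, 0)
     R1 -= 2·R3  ⇒  (0, 1, 0, 0)
     R2 -= 10·R3  ⇒  (0, 0, 1, 0)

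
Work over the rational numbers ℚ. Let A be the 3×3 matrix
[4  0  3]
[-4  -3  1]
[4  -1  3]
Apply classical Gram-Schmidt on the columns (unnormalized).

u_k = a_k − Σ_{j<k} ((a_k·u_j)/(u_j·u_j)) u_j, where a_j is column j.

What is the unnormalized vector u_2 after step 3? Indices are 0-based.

Step 1: u_0 = a_0 = (4, -4, 4).
Step 2: u_1 = a_1 − (1/6)·u_0 = (-2/3, -7/3, -5/3).
Step 3: u_2 = a_2 − (5/12)·u_0 − (-14/13)·u_1 = (8/13, 2/13, -6/13).

u_2 = (8/13, 2/13, -6/13)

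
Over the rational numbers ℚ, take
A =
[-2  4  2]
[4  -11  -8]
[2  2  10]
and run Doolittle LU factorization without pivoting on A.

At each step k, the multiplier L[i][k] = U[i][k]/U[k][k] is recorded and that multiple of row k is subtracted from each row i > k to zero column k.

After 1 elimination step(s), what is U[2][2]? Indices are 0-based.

k=0: U[0][0]=-2
  eliminate (1,0): mult=-2, new row 1: (0, -3, -4); set L[1][0]=-2
  eliminate (2,0): mult=-1, new row 2: (0, 6, 12); set L[2][0]=-1

U[2][2] = 12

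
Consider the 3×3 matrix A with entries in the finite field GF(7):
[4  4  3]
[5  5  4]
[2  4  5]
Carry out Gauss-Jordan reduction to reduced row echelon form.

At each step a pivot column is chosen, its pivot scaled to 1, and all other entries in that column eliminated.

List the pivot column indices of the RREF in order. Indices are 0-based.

pivot columns: 0, 1, 2

step 1: normalize row 0 (÷4) = (1, 1, 6)
  row 1: subtract 5×row0 = (0, 0, 2)
  row 2: subtract 2×row0 = (0, 2, 0)
step 2: exchange rows 1,2
step 2: normalize row 1 (÷2) = (0, 1, 0)
  row 0: subtract 1×row1 = (1, 0, 6)
step 3: normalize row 2 (÷2) = (0, 0, 1)
  row 0: subtract 6×row2 = (1, 0, 0)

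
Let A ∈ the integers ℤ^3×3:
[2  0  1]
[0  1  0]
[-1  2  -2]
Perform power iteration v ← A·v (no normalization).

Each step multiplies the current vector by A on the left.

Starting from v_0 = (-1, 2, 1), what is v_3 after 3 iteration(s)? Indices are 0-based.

v_0 = (-1, 2, 1).
v_1 = A·v_0 = (-1, 2, 3).
v_2 = A·v_1 = (1, 2, -1).
v_3 = A·v_2 = (1, 2, 5).

v_3 = (1, 2, 5)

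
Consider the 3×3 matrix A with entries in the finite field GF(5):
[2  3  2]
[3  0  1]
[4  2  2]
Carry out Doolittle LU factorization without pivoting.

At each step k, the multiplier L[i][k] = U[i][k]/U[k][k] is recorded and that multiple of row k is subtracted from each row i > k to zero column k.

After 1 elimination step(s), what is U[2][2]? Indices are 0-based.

U[2][2] = 3

[col 0] pivot 2
  R1 -= 4*R0 → (0, 3, 3)  (L[1][0] := 4)
  R2 -= 2*R0 → (0, 1, 3)  (L[2][0] := 2)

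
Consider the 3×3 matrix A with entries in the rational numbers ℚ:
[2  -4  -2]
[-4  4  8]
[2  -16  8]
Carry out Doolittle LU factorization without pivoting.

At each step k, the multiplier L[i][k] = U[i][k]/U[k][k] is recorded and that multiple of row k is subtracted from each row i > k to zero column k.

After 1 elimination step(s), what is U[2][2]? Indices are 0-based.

k=0: U[0][0]=2
  eliminate (1,0): mult=-2, new row 1: (0, -4, 4); set L[1][0]=-2
  eliminate (2,0): mult=1, new row 2: (0, -12, 10); set L[2][0]=1

U[2][2] = 10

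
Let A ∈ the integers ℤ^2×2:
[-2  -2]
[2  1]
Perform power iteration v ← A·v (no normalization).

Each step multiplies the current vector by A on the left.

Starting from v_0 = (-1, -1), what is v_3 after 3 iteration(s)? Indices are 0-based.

v_3 = (-6, 1)

v_0 = (-1, -1).
v_1 = A·v_0 = (4, -3).
v_2 = A·v_1 = (-2, 5).
v_3 = A·v_2 = (-6, 1).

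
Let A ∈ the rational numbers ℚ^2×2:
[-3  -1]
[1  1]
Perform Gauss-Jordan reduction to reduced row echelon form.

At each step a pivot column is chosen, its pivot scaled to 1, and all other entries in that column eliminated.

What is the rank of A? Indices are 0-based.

rank = 2

pivot(0,0)=-3: scale R0 → (1, 1/3)
  clear (1,0): R1 −= (1)R0 → (0, 2/3)
pivot(1,1)=2/3: scale R1 → (0, 1)
  clear (0,1): R0 −= (1/3)R1 → (1, 0)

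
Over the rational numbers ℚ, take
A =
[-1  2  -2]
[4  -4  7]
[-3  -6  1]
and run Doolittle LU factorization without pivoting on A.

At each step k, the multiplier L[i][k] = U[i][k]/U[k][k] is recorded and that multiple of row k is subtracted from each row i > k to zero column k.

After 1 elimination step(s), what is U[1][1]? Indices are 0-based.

Step 1: pivot at (0,0) is -1.
  row1 ← row1 − (-4)·row0  ⇒  L[1][0]=-4, U row1=(0, 4, -1)
  row2 ← row2 − (3)·row0  ⇒  L[2][0]=3, U row2=(0, -12, 7)

U[1][1] = 4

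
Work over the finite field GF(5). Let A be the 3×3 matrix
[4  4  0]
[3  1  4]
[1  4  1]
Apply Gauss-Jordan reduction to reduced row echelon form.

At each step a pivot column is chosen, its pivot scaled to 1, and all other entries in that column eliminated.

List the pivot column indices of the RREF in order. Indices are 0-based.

step 1: normalize row 0 (÷4) = (1, 1, 0)
  row 1: subtract 3×row0 = (0, 3, 4)
  row 2: subtract 1×row0 = (0, 3, 1)
step 2: normalize row 1 (÷3) = (0, 1, 3)
  row 0: subtract 1×row1 = (1, 0, 2)
  row 2: subtract 3×row1 = (0, 0, 2)
step 3: normalize row 2 (÷2) = (0, 0, 1)
  row 0: subtract 2×row2 = (1, 0, 0)
  row 1: subtract 3×row2 = (0, 1, 0)

pivot columns: 0, 1, 2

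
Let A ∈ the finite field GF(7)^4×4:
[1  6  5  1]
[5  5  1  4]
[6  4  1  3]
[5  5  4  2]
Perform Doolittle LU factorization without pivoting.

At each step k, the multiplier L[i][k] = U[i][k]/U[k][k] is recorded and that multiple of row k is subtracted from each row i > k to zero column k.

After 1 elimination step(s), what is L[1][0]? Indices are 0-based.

[col 0] pivot 1
  R1 -= 5*R0 → (0, 3, 4, 6)  (L[1][0] := 5)
  R2 -= 6*R0 → (0, 3, 6, 4)  (L[2][0] := 6)
  R3 -= 5*R0 → (0, 3, 0, 4)  (L[3][0] := 5)

L[1][0] = 5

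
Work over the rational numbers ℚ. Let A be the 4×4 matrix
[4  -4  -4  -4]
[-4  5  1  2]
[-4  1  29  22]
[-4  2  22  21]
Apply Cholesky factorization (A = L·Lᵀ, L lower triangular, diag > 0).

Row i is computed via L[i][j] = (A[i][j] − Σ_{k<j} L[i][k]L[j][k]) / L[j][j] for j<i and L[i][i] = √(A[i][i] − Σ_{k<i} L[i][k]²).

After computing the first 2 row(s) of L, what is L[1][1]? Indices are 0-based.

L[1][1] = 1

Step 1: L[0][0] = √(4) = 2.
  L[1][0] = (-4) / L[0][0] = -2.
Step 2: L[1][1] = √(1) = 1.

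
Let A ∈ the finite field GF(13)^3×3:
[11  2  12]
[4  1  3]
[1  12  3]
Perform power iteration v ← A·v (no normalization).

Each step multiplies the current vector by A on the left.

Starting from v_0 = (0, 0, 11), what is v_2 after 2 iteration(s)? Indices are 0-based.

v_2 = (3, 10, 3)

v_0 = (0, 0, 11).
v_1 = A·v_0 = (2, 7, 7).
v_2 = A·v_1 = (3, 10, 3).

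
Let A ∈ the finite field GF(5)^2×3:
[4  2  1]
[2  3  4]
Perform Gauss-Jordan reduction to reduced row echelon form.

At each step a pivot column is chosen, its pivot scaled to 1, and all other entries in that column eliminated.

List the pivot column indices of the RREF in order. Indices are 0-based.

pivot columns: 0, 1

pivot(0,0)=4: scale R0 → (1, 3, 4)
  clear (1,0): R1 −= (2)R0 → (0, 2, 1)
pivot(1,1)=2: scale R1 → (0, 1, 3)
  clear (0,1): R0 −= (3)R1 → (1, 0, 0)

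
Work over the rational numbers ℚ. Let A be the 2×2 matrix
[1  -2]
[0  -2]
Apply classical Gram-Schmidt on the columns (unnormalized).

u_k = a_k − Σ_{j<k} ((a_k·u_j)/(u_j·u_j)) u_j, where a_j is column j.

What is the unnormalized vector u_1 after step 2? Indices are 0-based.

u_1 = (0, -2)

Step 1: u_0 = a_0 = (1, 0).
Step 2: u_1 = a_1 − (-2)·u_0 = (0, -2).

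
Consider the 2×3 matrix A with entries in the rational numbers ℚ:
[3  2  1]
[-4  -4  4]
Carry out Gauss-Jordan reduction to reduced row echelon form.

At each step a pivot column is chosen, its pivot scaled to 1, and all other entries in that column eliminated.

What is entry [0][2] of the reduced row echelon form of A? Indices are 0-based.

M[0][2] = 3

step 1: normalize row 0 (÷3) = (1, 2/3, 1/3)
  row 1: subtract -4×row0 = (0, -4/3, 16/3)
step 2: normalize row 1 (÷-4/3) = (0, 1, -4)
  row 0: subtract 2/3×row1 = (1, 0, 3)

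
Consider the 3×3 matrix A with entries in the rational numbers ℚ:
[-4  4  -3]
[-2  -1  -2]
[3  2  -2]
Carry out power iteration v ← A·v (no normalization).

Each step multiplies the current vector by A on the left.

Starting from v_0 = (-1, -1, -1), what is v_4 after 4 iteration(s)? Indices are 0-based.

v_0 = (-1, -1, -1).
v_1 = A·v_0 = (3, 5, -3).
v_2 = A·v_1 = (17, -5, 25).
v_3 = A·v_2 = (-163, -79, -9).
v_4 = A·v_3 = (363, 423, -629).

v_4 = (363, 423, -629)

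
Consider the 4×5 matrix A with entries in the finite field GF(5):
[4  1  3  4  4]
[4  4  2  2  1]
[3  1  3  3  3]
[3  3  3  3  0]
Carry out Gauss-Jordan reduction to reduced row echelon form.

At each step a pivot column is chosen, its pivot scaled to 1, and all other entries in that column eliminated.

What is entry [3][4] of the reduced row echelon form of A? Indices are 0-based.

M[3][4] = 4

step 1: normalize row 0 (÷4) = (1, 4, 2, 1, 1)
  row 1: subtract 4×row0 = (0, 3, 4, 3, 2)
  row 2: subtract 3×row0 = (0, 4, 2, 0, 0)
  row 3: subtract 3×row0 = (0, 1, 2, 0, 2)
step 2: normalize row 1 (÷3) = (0, 1, 3, 1, 4)
  row 0: subtract 4×row1 = (1, 0, 0, 2, 0)
  row 2: subtract 4×row1 = (0, 0, 0, 1, 4)
  row 3: subtract 1×row1 = (0, 0, 4, 4, 3)
step 3: exchange rows 2,3
step 3: normalize row 2 (÷4) = (0, 0, 1, 1, 2)
  row 1: subtract 3×row2 = (0, 1, 0, 3, 3)
step 4: normalize row 3 (÷1) = (0, 0, 0, 1, 4)
  row 0: subtract 2×row3 = (1, 0, 0, 0, 2)
  row 1: subtract 3×row3 = (0, 1, 0, 0, 1)
  row 2: subtract 1×row3 = (0, 0, 1, 0, 3)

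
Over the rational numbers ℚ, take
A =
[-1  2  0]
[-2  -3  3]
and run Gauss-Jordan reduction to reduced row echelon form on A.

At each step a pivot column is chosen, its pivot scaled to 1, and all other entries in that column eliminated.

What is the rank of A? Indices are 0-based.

step 1: normalize row 0 (÷-1) = (1, -2, 0)
  row 1: subtract -2×row0 = (0, -7, 3)
step 2: normalize row 1 (÷-7) = (0, 1, -3/7)
  row 0: subtract -2×row1 = (1, 0, -6/7)

rank = 2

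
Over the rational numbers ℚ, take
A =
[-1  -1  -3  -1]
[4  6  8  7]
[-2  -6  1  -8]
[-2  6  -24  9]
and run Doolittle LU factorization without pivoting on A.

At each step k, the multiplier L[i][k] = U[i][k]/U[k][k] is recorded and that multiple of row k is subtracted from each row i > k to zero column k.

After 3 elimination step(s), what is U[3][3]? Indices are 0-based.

U[3][3] = -1

k=0: U[0][0]=-1
  eliminate (1,0): mult=-4, new row 1: (0, 2, -4, 3); set L[1][0]=-4
  eliminate (2,0): mult=2, new row 2: (0, -4, 7, -6); set L[2][0]=2
  eliminate (3,0): mult=2, new row 3: (0, 8, -18, 11); set L[3][0]=2
k=1: U[1][1]=2
  eliminate (2,1): mult=-2, new row 2: (0, 0, -1, 0); set L[2][1]=-2
  eliminate (3,1): mult=4, new row 3: (0, 0, -2, -1); set L[3][1]=4
k=2: U[2][2]=-1
  eliminate (3,2): mult=2, new row 3: (0, 0, 0, -1); set L[3][2]=2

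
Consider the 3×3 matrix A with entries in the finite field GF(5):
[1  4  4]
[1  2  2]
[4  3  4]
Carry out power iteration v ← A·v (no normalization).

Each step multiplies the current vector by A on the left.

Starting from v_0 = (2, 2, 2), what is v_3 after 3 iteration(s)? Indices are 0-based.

v_3 = (4, 0, 0)

v_0 = (2, 2, 2).
v_1 = A·v_0 = (3, 0, 2).
v_2 = A·v_1 = (1, 2, 0).
v_3 = A·v_2 = (4, 0, 0).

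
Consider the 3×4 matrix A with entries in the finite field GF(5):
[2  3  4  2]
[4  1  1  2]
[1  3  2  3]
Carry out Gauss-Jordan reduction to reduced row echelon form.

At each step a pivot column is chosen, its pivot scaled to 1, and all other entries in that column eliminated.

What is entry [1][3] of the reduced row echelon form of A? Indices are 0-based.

M[1][3] = 3

pivot(0,0)=2: scale R0 → (1, 4, 2, 1)
  clear (1,0): R1 −= (4)R0 → (0, 0, 3, 3)
  clear (2,0): R2 −= (1)R0 → (0, 4, 0, 2)
pivot(1,1): swap R1↔R2
pivot(1,1)=4: scale R1 → (0, 1, 0, 3)
  clear (0,1): R0 −= (4)R1 → (1, 0, 2, 4)
pivot(2,2)=3: scale R2 → (0, 0, 1, 1)
  clear (0,2): R0 −= (2)R2 → (1, 0, 0, 2)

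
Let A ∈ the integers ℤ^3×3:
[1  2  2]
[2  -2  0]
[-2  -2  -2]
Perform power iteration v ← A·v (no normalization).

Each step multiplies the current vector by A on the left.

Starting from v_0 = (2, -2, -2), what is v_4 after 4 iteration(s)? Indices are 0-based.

v_4 = (210, -308, -148)

v_0 = (2, -2, -2).
v_1 = A·v_0 = (-6, 8, 4).
v_2 = A·v_1 = (18, -28, -12).
v_3 = A·v_2 = (-62, 92, 44).
v_4 = A·v_3 = (210, -308, -148).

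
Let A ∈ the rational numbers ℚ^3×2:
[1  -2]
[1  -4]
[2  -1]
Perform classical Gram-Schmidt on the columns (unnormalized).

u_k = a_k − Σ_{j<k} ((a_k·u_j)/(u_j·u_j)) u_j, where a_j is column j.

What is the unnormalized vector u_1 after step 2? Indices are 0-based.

Step 1: u_0 = a_0 = (1, 1, 2).
Step 2: u_1 = a_1 − (-4/3)·u_0 = (-2/3, -8/3, 5/3).

u_1 = (-2/3, -8/3, 5/3)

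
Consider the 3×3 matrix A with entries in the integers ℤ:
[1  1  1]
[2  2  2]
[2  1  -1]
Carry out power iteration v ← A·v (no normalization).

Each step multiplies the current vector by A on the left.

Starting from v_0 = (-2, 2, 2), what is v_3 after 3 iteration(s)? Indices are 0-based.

v_3 = (18, 36, -4)

v_0 = (-2, 2, 2).
v_1 = A·v_0 = (2, 4, -4).
v_2 = A·v_1 = (2, 4, 12).
v_3 = A·v_2 = (18, 36, -4).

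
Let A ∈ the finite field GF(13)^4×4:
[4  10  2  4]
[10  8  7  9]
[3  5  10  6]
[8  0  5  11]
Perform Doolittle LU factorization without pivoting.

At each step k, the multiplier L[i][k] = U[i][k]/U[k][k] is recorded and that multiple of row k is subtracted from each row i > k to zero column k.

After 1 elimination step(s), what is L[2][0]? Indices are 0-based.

[col 0] pivot 4
  R1 -= 9*R0 → (0, 9, 2, 12)  (L[1][0] := 9)
  R2 -= 4*R0 → (0, 4, 2, 3)  (L[2][0] := 4)
  R3 -= 2*R0 → (0, 6, 1, 3)  (L[3][0] := 2)

L[2][0] = 4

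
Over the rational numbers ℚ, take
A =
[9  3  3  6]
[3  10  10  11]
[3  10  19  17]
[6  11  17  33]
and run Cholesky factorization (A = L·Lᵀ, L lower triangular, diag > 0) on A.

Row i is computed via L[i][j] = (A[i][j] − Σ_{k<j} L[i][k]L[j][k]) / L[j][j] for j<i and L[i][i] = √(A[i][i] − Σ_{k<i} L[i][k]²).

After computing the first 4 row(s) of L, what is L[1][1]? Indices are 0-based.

Step 1: L[0][0] = √(9) = 3.
  L[1][0] = (3) / L[0][0] = 1.
Step 2: L[1][1] = √(9) = 3.
  L[2][0] = (3) / L[0][0] = 1.
  L[2][1] = (9) / L[1][1] = 3.
Step 3: L[2][2] = √(9) = 3.
  L[3][0] = (6) / L[0][0] = 2.
  L[3][1] = (9) / L[1][1] = 3.
  L[3][2] = (6) / L[2][2] = 2.
Step 4: L[3][3] = √(16) = 4.

L[1][1] = 3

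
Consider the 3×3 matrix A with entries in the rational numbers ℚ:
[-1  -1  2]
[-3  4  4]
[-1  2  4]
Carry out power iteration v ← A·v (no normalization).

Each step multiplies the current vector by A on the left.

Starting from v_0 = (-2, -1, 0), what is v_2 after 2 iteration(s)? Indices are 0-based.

v_0 = (-2, -1, 0).
v_1 = A·v_0 = (3, 2, 0).
v_2 = A·v_1 = (-5, -1, 1).

v_2 = (-5, -1, 1)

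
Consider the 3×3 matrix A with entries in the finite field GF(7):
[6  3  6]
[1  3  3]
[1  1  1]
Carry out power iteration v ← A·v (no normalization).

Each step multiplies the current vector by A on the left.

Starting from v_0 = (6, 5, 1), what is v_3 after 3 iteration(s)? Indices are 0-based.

v_3 = (0, 0, 2)

v_0 = (6, 5, 1).
v_1 = A·v_0 = (1, 3, 5).
v_2 = A·v_1 = (3, 4, 2).
v_3 = A·v_2 = (0, 0, 2).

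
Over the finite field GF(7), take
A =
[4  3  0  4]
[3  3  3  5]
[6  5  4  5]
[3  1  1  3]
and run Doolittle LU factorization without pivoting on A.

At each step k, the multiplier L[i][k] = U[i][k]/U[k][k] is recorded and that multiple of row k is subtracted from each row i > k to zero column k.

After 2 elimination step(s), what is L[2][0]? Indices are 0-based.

L[2][0] = 5

Step 1: pivot at (0,0) is 4.
  row1 ← row1 − (6)·row0  ⇒  L[1][0]=6, U row1=(0, 6, 3, 2)
  row2 ← row2 − (5)·row0  ⇒  L[2][0]=5, U row2=(0, 4, 4, 6)
  row3 ← row3 − (6)·row0  ⇒  L[3][0]=6, U row3=(0, 4, 1, 0)
Step 2: pivot at (1,1) is 6.
  row2 ← row2 − (3)·row1  ⇒  L[2][1]=3, U row2=(0, 0, 2, 0)
  row3 ← row3 − (3)·row1  ⇒  L[3][1]=3, U row3=(0, 0, 6, 1)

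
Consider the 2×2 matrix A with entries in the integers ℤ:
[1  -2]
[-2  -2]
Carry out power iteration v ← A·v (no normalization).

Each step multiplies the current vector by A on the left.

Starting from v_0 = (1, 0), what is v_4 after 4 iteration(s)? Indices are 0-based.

v_4 = (29, 26)

v_0 = (1, 0).
v_1 = A·v_0 = (1, -2).
v_2 = A·v_1 = (5, 2).
v_3 = A·v_2 = (1, -14).
v_4 = A·v_3 = (29, 26).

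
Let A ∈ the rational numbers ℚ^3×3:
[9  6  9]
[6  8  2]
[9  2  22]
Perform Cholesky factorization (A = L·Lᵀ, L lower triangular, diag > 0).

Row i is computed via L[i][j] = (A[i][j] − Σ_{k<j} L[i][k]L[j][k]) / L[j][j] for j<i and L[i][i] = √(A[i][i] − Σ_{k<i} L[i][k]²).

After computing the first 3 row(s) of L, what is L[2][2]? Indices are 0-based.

L[2][2] = 3

Step 1: L[0][0] = √(9) = 3.
  L[1][0] = (6) / L[0][0] = 2.
Step 2: L[1][1] = √(4) = 2.
  L[2][0] = (9) / L[0][0] = 3.
  L[2][1] = (-4) / L[1][1] = -2.
Step 3: L[2][2] = √(9) = 3.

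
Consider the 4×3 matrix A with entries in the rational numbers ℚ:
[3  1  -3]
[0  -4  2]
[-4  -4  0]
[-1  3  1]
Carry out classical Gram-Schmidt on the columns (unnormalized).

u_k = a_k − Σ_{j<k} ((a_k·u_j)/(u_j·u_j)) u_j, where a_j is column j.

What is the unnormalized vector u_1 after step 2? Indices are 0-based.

u_1 = (-11/13, -4, -20/13, 47/13)

Step 1: u_0 = a_0 = (3, 0, -4, -1).
Step 2: u_1 = a_1 − (8/13)·u_0 = (-11/13, -4, -20/13, 47/13).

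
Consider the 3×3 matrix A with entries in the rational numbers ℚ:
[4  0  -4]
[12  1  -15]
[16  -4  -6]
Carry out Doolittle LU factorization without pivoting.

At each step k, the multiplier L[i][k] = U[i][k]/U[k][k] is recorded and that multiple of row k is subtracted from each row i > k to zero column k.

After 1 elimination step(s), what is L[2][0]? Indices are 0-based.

k=0: U[0][0]=4
  eliminate (1,0): mult=3, new row 1: (0, 1, -3); set L[1][0]=3
  eliminate (2,0): mult=4, new row 2: (0, -4, 10); set L[2][0]=4

L[2][0] = 4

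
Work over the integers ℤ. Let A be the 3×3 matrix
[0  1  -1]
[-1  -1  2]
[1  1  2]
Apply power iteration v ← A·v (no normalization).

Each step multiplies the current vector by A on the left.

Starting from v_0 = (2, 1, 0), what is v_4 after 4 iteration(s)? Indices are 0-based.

v_0 = (2, 1, 0).
v_1 = A·v_0 = (1, -3, 3).
v_2 = A·v_1 = (-6, 8, 4).
v_3 = A·v_2 = (4, 6, 10).
v_4 = A·v_3 = (-4, 10, 30).

v_4 = (-4, 10, 30)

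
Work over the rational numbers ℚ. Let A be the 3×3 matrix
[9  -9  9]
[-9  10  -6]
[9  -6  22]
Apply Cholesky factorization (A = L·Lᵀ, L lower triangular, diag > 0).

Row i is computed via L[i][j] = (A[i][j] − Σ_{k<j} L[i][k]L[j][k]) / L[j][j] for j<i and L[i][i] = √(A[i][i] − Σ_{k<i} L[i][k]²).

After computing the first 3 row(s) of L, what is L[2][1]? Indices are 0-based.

L[2][1] = 3

Step 1: L[0][0] = √(9) = 3.
  L[1][0] = (-9) / L[0][0] = -3.
Step 2: L[1][1] = √(1) = 1.
  L[2][0] = (9) / L[0][0] = 3.
  L[2][1] = (3) / L[1][1] = 3.
Step 3: L[2][2] = √(4) = 2.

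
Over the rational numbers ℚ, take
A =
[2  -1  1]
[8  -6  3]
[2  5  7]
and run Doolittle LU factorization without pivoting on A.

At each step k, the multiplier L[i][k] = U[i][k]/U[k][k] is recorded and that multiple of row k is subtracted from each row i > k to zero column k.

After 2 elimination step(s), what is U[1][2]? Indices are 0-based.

Step 1: pivot at (0,0) is 2.
  row1 ← row1 − (4)·row0  ⇒  L[1][0]=4, U row1=(0, -2, -1)
  row2 ← row2 − (1)·row0  ⇒  L[2][0]=1, U row2=(0, 6, 6)
Step 2: pivot at (1,1) is -2.
  row2 ← row2 − (-3)·row1  ⇒  L[2][1]=-3, U row2=(0, 0, 3)

U[1][2] = -1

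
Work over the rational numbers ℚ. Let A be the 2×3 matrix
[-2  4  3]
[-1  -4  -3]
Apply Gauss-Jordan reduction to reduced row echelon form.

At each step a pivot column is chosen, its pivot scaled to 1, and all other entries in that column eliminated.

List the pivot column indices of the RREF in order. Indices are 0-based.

step 1: normalize row 0 (÷-2) = (1, -2, -3/2)
  row 1: subtract -1×row0 = (0, -6, -9/2)
step 2: normalize row 1 (÷-6) = (0, 1, 3/4)
  row 0: subtract -2×row1 = (1, 0, 0)

pivot columns: 0, 1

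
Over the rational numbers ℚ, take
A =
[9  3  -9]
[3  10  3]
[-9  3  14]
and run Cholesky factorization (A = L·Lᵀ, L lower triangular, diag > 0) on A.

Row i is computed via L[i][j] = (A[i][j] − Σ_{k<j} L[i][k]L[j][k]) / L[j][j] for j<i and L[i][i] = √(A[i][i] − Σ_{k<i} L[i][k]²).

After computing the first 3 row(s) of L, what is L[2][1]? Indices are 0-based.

L[2][1] = 2

Step 1: L[0][0] = √(9) = 3.
  L[1][0] = (3) / L[0][0] = 1.
Step 2: L[1][1] = √(9) = 3.
  L[2][0] = (-9) / L[0][0] = -3.
  L[2][1] = (6) / L[1][1] = 2.
Step 3: L[2][2] = √(1) = 1.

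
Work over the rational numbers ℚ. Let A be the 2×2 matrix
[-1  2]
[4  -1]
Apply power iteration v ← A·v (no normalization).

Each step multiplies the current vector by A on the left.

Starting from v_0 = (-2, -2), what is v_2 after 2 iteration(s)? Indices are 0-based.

v_2 = (-10, -2)

v_0 = (-2, -2).
v_1 = A·v_0 = (-2, -6).
v_2 = A·v_1 = (-10, -2).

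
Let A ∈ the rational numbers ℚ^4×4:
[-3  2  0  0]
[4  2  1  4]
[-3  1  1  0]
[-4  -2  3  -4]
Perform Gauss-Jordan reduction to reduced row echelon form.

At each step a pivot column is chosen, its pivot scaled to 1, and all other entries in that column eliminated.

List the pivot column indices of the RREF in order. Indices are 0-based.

pivot columns: 0, 1, 2, 3

step 1: normalize row 0 (÷-3) = (1, -2/3, 0, 0)
  row 1: subtract 4×row0 = (0, 14/3, 1, 4)
  row 2: subtract -3×row0 = (0, -1, 1, 0)
  row 3: subtract -4×row0 = (0, -14/3, 3, -4)
step 2: normalize row 1 (÷14/3) = (0, 1, 3/14, 6/7)
  row 0: subtract -2/3×row1 = (1, 0, 1/7, 4/7)
  row 2: subtract -1×row1 = (0, 0, 17/14, 6/7)
  row 3: subtract -14/3×row1 = (0, 0, 4, 0)
step 3: normalize row 2 (÷17/14) = (0, 0, 1, 12/17)
  row 0: subtract 1/7×row2 = (1, 0, 0, 8/17)
  row 1: subtract 3/14×row2 = (0, 1, 0, 12/17)
  row 3: subtract 4×row2 = (0, 0, 0, -48/17)
step 4: normalize row 3 (÷-48/17) = (0, 0, 0, 1)
  row 0: subtract 8/17×row3 = (1, 0, 0, 0)
  row 1: subtract 12/17×row3 = (0, 1, 0, 0)
  row 2: subtract 12/17×row3 = (0, 0, 1, 0)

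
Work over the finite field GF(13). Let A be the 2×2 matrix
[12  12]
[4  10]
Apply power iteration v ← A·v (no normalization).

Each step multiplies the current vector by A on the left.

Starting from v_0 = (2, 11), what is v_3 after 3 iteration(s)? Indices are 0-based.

v_3 = (4, 5)

v_0 = (2, 11).
v_1 = A·v_0 = (0, 1).
v_2 = A·v_1 = (12, 10).
v_3 = A·v_2 = (4, 5).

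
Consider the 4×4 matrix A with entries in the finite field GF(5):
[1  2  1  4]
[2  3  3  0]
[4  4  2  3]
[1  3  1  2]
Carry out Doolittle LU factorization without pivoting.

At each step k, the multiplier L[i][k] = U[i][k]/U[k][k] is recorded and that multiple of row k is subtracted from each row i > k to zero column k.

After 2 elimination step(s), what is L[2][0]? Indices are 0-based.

Step 1: pivot at (0,0) is 1.
  row1 ← row1 − (2)·row0  ⇒  L[1][0]=2, U row1=(0, 4, 1, 2)
  row2 ← row2 − (4)·row0  ⇒  L[2][0]=4, U row2=(0, 1, 3, 2)
  row3 ← row3 − (1)·row0  ⇒  L[3][0]=1, U row3=(0, 1, 0, 3)
Step 2: pivot at (1,1) is 4.
  row2 ← row2 − (4)·row1  ⇒  L[2][1]=4, U row2=(0, 0, 4, 4)
  row3 ← row3 − (4)·row1  ⇒  L[3][1]=4, U row3=(0, 0, 1, 0)

L[2][0] = 4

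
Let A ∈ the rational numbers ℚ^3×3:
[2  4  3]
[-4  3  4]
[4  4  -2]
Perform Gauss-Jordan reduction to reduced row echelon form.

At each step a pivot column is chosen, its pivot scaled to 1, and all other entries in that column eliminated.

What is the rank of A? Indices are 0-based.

rank = 3

step 1: normalize row 0 (÷2) = (1, 2, 3/2)
  row 1: subtract -4×row0 = (0, 11, 10)
  row 2: subtract 4×row0 = (0, -4, -8)
step 2: normalize row 1 (÷11) = (0, 1, 10/11)
  row 0: subtract 2×row1 = (1, 0, -7/22)
  row 2: subtract -4×row1 = (0, 0, -48/11)
step 3: normalize row 2 (÷-48/11) = (0, 0, 1)
  row 0: subtract -7/22×row2 = (1, 0, 0)
  row 1: subtract 10/11×row2 = (0, 1, 0)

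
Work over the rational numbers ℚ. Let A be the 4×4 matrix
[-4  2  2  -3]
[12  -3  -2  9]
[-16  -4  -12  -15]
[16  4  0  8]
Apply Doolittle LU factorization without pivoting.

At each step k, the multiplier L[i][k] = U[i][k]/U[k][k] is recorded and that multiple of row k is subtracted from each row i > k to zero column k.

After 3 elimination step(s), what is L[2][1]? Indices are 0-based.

Step 1: pivot at (0,0) is -4.
  row1 ← row1 − (-3)·row0  ⇒  L[1][0]=-3, U row1=(0, 3, 4, 0)
  row2 ← row2 − (4)·row0  ⇒  L[2][0]=4, U row2=(0, -12, -20, -3)
  row3 ← row3 − (-4)·row0  ⇒  L[3][0]=-4, U row3=(0, 12, 8, -4)
Step 2: pivot at (1,1) is 3.
  row2 ← row2 − (-4)·row1  ⇒  L[2][1]=-4, U row2=(0, 0, -4, -3)
  row3 ← row3 − (4)·row1  ⇒  L[3][1]=4, U row3=(0, 0, -8, -4)
Step 3: pivot at (2,2) is -4.
  row3 ← row3 − (2)·row2  ⇒  L[3][2]=2, U row3=(0, 0, 0, 2)

L[2][1] = -4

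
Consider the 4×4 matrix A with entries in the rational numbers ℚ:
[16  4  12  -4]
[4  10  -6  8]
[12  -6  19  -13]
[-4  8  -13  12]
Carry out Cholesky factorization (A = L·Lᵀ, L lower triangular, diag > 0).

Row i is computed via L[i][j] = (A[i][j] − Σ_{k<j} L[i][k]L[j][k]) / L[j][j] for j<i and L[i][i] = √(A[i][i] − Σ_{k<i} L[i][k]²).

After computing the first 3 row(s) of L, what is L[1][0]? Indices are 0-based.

Step 1: L[0][0] = √(16) = 4.
  L[1][0] = (4) / L[0][0] = 1.
Step 2: L[1][1] = √(9) = 3.
  L[2][0] = (12) / L[0][0] = 3.
  L[2][1] = (-9) / L[1][1] = -3.
Step 3: L[2][2] = √(1) = 1.

L[1][0] = 1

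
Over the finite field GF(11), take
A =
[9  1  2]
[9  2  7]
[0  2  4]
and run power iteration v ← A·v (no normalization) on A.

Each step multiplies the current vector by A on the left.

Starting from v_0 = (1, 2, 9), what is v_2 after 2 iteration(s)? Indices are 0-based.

v_0 = (1, 2, 9).
v_1 = A·v_0 = (7, 10, 7).
v_2 = A·v_1 = (10, 0, 4).

v_2 = (10, 0, 4)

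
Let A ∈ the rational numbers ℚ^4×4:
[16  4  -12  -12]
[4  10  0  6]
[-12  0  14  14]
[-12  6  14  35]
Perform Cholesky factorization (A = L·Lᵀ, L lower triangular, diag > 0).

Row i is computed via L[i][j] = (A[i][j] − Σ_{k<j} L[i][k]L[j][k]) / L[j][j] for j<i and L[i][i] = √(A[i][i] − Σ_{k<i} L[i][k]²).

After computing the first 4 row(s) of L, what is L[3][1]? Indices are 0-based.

L[3][1] = 3

Step 1: L[0][0] = √(16) = 4.
  L[1][0] = (4) / L[0][0] = 1.
Step 2: L[1][1] = √(9) = 3.
  L[2][0] = (-12) / L[0][0] = -3.
  L[2][1] = (3) / L[1][1] = 1.
Step 3: L[2][2] = √(4) = 2.
  L[3][0] = (-12) / L[0][0] = -3.
  L[3][1] = (9) / L[1][1] = 3.
  L[3][2] = (2) / L[2][2] = 1.
Step 4: L[3][3] = √(16) = 4.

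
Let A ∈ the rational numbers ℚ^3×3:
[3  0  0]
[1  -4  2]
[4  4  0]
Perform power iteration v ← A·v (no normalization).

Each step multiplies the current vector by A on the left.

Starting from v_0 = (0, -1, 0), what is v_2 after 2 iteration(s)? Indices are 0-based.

v_2 = (0, -24, 16)

v_0 = (0, -1, 0).
v_1 = A·v_0 = (0, 4, -4).
v_2 = A·v_1 = (0, -24, 16).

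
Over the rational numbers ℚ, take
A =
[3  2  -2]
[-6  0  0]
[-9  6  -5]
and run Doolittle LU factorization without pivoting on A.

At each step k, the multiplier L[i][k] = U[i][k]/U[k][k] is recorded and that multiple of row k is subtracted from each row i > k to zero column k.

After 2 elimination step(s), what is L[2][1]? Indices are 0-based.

k=0: U[0][0]=3
  eliminate (1,0): mult=-2, new row 1: (0, 4, -4); set L[1][0]=-2
  eliminate (2,0): mult=-3, new row 2: (0, 12, -11); set L[2][0]=-3
k=1: U[1][1]=4
  eliminate (2,1): mult=3, new row 2: (0, 0, 1); set L[2][1]=3

L[2][1] = 3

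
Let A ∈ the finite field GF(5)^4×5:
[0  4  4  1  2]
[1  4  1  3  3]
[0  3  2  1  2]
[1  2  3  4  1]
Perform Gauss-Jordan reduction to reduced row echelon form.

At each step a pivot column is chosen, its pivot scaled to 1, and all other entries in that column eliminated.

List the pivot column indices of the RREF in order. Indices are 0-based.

step 1: exchange rows 0,1
step 1: normalize row 0 (÷1) = (1, 4, 1, 3, 3)
  row 3: subtract 1×row0 = (0, 3, 2, 1, 3)
step 2: normalize row 1 (÷4) = (0, 1, 1, 4, 3)
  row 0: subtract 4×row1 = (1, 0, 2, 2, 1)
  row 2: subtract 3×row1 = (0, 0, 4, 4, 3)
  row 3: subtract 3×row1 = (0, 0, 4, 4, 4)
step 3: normalize row 2 (÷4) = (0, 0, 1, 1, 2)
  row 0: subtract 2×row2 = (1, 0, 0, 0, 2)
  row 1: subtract 1×row2 = (0, 1, 0, 3, 1)
  row 3: subtract 4×row2 = (0, 0, 0, 0, 1)
skip col 3 (zero from row 3)
step 4: normalize row 3 (÷1) = (0, 0, 0, 0, 1)
  row 0: subtract 2×row3 = (1, 0, 0, 0, 0)
  row 1: subtract 1×row3 = (0, 1, 0, 3, 0)
  row 2: subtract 2×row3 = (0, 0, 1, 1, 0)

pivot columns: 0, 1, 2, 4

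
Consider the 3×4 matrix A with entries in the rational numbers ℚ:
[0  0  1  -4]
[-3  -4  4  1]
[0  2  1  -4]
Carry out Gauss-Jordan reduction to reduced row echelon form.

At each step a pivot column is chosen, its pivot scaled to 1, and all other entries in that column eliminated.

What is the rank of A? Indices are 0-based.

rank = 3

pivot(0,0): swap R0↔R1
pivot(0,0)=-3: scale R0 → (1, 4/3, -4/3, -1/3)
pivot(1,1): swap R1↔R2
pivot(1,1)=2: scale R1 → (0, 1, 1/2, -2)
  clear (0,1): R0 −= (4/3)R1 → (1, 0, -2, 7/3)
pivot(2,2)=1: scale R2 → (0, 0, 1, -4)
  clear (0,2): R0 −= (-2)R2 → (1, 0, 0, -17/3)
  clear (1,2): R1 −= (1/2)R2 → (0, 1, 0, 0)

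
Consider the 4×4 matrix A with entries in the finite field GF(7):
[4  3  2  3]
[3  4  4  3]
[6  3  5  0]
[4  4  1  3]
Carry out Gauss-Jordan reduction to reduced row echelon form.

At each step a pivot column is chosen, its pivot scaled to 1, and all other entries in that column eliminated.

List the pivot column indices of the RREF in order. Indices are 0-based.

pivot columns: 0, 1, 2, 3

pivot(0,0)=4: scale R0 → (1, 6, 4, 6)
  clear (1,0): R1 −= (3)R0 → (0, 0, 6, 6)
  clear (2,0): R2 −= (6)R0 → (0, 2, 2, 6)
  clear (3,0): R3 −= (4)R0 → (0, 1, 6, 0)
pivot(1,1): swap R1↔R2
pivot(1,1)=2: scale R1 → (0, 1, 1, 3)
  clear (0,1): R0 −= (6)R1 → (1, 0, 5, 2)
  clear (3,1): R3 −= (1)R1 → (0, 0, 5, 4)
pivot(2,2)=6: scale R2 → (0, 0, 1, 1)
  clear (0,2): R0 −= (5)R2 → (1, 0, 0, 4)
  clear (1,2): R1 −= (1)R2 → (0, 1, 0, 2)
  clear (3,2): R3 −= (5)R2 → (0, 0, 0, 6)
pivot(3,3)=6: scale R3 → (0, 0, 0, 1)
  clear (0,3): R0 −= (4)R3 → (1, 0, 0, 0)
  clear (1,3): R1 −= (2)R3 → (0, 1, 0, 0)
  clear (2,3): R2 −= (1)R3 → (0, 0, 1, 0)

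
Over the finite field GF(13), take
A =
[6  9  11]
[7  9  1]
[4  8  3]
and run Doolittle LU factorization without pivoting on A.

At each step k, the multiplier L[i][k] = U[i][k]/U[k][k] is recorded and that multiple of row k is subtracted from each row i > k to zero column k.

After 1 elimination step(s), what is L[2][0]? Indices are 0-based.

Step 1: pivot at (0,0) is 6.
  row1 ← row1 − (12)·row0  ⇒  L[1][0]=12, U row1=(0, 5, 12)
  row2 ← row2 − (5)·row0  ⇒  L[2][0]=5, U row2=(0, 2, 0)

L[2][0] = 5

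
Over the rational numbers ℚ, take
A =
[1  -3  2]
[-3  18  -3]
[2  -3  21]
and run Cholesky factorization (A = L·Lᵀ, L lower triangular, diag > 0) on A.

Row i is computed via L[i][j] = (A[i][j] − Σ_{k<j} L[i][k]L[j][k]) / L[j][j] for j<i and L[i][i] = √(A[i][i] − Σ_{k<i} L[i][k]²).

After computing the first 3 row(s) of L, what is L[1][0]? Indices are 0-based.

L[1][0] = -3

Step 1: L[0][0] = √(1) = 1.
  L[1][0] = (-3) / L[0][0] = -3.
Step 2: L[1][1] = √(9) = 3.
  L[2][0] = (2) / L[0][0] = 2.
  L[2][1] = (3) / L[1][1] = 1.
Step 3: L[2][2] = √(16) = 4.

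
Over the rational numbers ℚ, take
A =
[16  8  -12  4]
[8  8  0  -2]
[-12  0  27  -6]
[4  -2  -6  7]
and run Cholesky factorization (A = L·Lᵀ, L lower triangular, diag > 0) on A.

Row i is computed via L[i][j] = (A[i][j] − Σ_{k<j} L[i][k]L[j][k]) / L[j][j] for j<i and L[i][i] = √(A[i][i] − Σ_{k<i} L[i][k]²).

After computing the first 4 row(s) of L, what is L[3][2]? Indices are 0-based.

Step 1: L[0][0] = √(16) = 4.
  L[1][0] = (8) / L[0][0] = 2.
Step 2: L[1][1] = √(4) = 2.
  L[2][0] = (-12) / L[0][0] = -3.
  L[2][1] = (6) / L[1][1] = 3.
Step 3: L[2][2] = √(9) = 3.
  L[3][0] = (4) / L[0][0] = 1.
  L[3][1] = (-4) / L[1][1] = -2.
  L[3][2] = (3) / L[2][2] = 1.
Step 4: L[3][3] = √(1) = 1.

L[3][2] = 1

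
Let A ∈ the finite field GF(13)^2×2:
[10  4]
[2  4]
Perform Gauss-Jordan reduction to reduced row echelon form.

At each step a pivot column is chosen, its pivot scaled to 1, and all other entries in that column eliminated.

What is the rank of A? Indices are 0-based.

pivot(0,0)=10: scale R0 → (1, 3)
  clear (1,0): R1 −= (2)R0 → (0, 11)
pivot(1,1)=11: scale R1 → (0, 1)
  clear (0,1): R0 −= (3)R1 → (1, 0)

rank = 2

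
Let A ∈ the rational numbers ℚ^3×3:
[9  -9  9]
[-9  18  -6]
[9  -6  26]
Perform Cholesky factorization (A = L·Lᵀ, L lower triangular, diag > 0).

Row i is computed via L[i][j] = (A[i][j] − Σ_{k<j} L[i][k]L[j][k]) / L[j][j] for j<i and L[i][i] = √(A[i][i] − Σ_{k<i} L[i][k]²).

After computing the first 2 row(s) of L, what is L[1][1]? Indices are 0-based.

Step 1: L[0][0] = √(9) = 3.
  L[1][0] = (-9) / L[0][0] = -3.
Step 2: L[1][1] = √(9) = 3.

L[1][1] = 3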